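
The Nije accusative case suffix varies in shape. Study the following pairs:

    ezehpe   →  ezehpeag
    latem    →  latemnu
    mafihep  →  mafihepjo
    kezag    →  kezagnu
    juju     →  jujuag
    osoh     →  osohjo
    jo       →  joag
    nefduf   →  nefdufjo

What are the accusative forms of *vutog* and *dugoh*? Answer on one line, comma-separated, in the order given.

The suffix is conditioned by the final sound: -jo when the stem ends in a voiceless consonant (*mafihep*, *osoh*, *nefduf*); -nu when the stem ends in a voiced consonant (*latem*, *kezag*); -ag when the stem ends in a vowel (*ezehpe*, *juju*, *jo*).
The final sound of *vutog* is /g/, which is a voiced consonant, so the suffix is -nu, giving *vutognu*.
The final sound of *dugoh* is /h/, which is a voiceless consonant, so the suffix is -jo, giving *dugohjo*.

vutognu, dugohjo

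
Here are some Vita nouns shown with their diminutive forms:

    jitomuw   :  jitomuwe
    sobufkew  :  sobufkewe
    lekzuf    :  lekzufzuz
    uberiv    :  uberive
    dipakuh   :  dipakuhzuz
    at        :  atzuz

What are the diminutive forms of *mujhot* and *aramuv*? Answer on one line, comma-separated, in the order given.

Looking at the final consonant of each stem: -zuz when the stem ends in a voiceless consonant (*lekzuf*, *dipakuh*, *at*); -e when the stem ends in a voiced consonant (*jitomuw*, *sobufkew*, *uberiv*).
Since the final consonant of *mujhot* is /t/ (voiceless), it takes -zuz, giving *mujhotzuz*.
The final consonant of *aramuv* is /v/, which is voiced, so the suffix is -e, giving *aramuve*.

mujhotzuz, aramuve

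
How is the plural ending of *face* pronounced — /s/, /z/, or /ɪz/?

The stem *face* ends in a sibilant (/s, z, ʃ, ʒ, tʃ, dʒ/).
The plural suffix surfaces as /ɪz/ after sibilants, /s/ after other voiceless consonants, and /z/ after other voiced sounds.
So the plural -s on *face* is pronounced /ɪz/.

/ɪz/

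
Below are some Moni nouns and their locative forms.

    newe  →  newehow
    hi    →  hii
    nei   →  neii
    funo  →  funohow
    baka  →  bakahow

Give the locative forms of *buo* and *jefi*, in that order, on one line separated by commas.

The pattern is height harmony: -i when the last vowel of the stem is a high vowel (*hi*, *nei*); -how when the last vowel of the stem is a non-high vowel (*newe*, *funo*, *baka*).
*buo* — last vowel /o/ (a non-high vowel) → -how → *buohow*.
The last vowel of *jefi* is /i/, which is a high vowel, so the suffix is -i, giving *jefii*.

buohow, jefii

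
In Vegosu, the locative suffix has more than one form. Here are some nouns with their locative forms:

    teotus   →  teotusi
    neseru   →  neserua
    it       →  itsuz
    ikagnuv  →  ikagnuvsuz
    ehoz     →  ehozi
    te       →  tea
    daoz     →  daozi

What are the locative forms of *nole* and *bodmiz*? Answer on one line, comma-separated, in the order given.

nolea, bodmizi

The alternation tracks the final sound of the stem — -i when the stem ends in a sibilant (*teotus*, *ehoz*, *daoz*); -suz when the stem ends in a non-sibilant consonant (*it*, *ikagnuv*); -a when the stem ends in a vowel (*neseru*, *te*).
*nole*: final sound = /e/, a vowel → -a → *nolea*.
The final sound of *bodmiz* is /z/, which is a sibilant, so the suffix is -i, giving *bodmizi*.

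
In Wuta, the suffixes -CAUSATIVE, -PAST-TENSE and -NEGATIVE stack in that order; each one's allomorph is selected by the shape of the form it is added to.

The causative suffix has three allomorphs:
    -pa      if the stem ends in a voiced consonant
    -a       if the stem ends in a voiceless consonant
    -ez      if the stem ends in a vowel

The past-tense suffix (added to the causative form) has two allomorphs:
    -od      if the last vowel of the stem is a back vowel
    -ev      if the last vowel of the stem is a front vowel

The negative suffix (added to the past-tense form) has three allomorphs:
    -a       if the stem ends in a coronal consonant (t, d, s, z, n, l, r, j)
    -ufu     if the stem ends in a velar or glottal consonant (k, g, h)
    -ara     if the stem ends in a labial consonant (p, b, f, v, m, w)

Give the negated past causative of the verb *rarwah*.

The final sound of *rarwah* is /h/, which is a voiceless consonant, so the causative suffix is -a, giving *rarwaha*.
Since the last vowel of the causative form *rarwaha* is /a/ (a back vowel), it takes -od, giving *rarwahaod*.
The past-tense form *rarwahaod* — final consonant /d/ (coronal) → -a → *rarwahaoda*.

rarwahaoda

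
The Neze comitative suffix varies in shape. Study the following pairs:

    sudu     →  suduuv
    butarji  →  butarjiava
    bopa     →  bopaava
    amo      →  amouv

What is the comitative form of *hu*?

The pattern is rounding harmony: -uv when the last vowel of the stem is a rounded vowel (*sudu*, *amo*); -ava when the last vowel of the stem is an unrounded vowel (*butarji*, *bopa*).
The last vowel of *hu* is /u/, which is a rounded vowel, so the suffix is -uv, giving *huuv*.

huuv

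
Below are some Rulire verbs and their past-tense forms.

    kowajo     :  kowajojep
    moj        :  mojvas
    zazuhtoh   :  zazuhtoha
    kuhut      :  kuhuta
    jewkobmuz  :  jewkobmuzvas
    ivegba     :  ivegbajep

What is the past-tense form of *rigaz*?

rigazvas

The alternation tracks the final sound of the stem — -a when the stem ends in a voiceless consonant (*zazuhtoh*, *kuhut*); -vas when the stem ends in a voiced consonant (*moj*, *jewkobmuz*); -jep when the stem ends in a vowel (*kowajo*, *ivegba*).
*rigaz*: final sound = /z/, a voiced consonant → -vas → *rigazvas*.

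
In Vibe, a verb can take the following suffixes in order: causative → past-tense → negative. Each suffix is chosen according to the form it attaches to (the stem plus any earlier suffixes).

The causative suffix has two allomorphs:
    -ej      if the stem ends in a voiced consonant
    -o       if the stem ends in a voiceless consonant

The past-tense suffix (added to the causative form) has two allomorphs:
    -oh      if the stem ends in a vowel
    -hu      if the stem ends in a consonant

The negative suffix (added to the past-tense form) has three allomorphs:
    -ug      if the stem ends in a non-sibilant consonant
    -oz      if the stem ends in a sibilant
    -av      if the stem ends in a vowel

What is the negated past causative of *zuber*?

*zuber*: final consonant = /r/, voiced → -ej → *zuberej*.
Since the final sound of the causative form *zuberej* is /j/ (a consonant), it takes -hu, giving *zuberejhu*.
The past-tense form *zuberejhu* — final sound /u/ (a vowel) → -av → *zuberejhuav*.

zuberejhuav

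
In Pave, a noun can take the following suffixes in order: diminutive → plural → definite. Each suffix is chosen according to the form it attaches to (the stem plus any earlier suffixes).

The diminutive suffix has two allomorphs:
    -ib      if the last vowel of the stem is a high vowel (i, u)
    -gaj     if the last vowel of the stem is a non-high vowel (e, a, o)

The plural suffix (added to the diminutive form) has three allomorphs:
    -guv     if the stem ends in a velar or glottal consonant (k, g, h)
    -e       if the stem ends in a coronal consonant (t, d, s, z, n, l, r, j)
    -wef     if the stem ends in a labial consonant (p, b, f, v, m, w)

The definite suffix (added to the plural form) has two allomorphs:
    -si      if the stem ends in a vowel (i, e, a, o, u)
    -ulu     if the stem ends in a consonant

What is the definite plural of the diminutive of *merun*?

merunibwefulu

*merun* — last vowel /u/ (a high vowel) → -ib → *merunib*.
The final consonant of the diminutive form *merunib* is /b/, which is labial, so the plural suffix is -wef, giving *merunibwef*.
The plural form *merunibwef*: final sound = /f/, a consonant → -ulu → *merunibwefulu*.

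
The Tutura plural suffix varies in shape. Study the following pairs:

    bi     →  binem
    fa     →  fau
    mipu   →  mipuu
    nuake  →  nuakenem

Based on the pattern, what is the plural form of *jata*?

Looking at the last vowel of each stem: -nem when the last vowel of the stem is a front vowel (*bi*, *nuake*); -u when the last vowel of the stem is a back vowel (*fa*, *mipu*).
The last vowel of *jata* is /a/, which is a back vowel, so the suffix is -u, giving *jatau*.

jatau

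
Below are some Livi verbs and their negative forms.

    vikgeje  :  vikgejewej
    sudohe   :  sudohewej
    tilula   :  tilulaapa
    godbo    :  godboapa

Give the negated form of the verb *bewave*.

The alternation tracks the last vowel of the stem — -wej when the last vowel of the stem is a front vowel (*vikgeje*, *sudohe*); -apa when the last vowel of the stem is a back vowel (*tilula*, *godbo*).
*bewave* — last vowel /e/ (a front vowel) → -wej → *bewavewej*.

bewavewej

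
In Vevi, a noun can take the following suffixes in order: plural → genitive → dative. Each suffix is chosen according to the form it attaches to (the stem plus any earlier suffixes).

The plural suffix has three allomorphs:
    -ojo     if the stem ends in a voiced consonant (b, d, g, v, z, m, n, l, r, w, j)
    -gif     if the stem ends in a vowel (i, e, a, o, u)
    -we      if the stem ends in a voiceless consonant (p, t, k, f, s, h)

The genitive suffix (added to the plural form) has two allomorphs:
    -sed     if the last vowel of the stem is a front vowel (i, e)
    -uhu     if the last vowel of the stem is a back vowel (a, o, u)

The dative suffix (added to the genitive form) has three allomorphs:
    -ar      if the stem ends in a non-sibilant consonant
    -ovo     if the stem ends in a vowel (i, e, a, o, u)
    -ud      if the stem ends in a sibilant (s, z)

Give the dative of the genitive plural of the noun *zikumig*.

zikumigojouhuovo

Since the final sound of *zikumig* is /g/ (a voiced consonant), it takes -ojo, giving *zikumigojo*.
The last vowel of the plural form *zikumigojo* is /o/, which is a back vowel, so the genitive suffix is -uhu, giving *zikumigojouhu*.
The genitive form *zikumigojouhu*: final sound = /u/, a vowel → -ovo → *zikumigojouhuovo*.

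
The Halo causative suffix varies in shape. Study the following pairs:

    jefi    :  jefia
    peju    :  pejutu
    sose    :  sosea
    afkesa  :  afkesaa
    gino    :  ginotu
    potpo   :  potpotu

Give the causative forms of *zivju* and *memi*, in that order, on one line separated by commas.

The suffix is conditioned by the last vowel: -tu when the last vowel of the stem is a rounded vowel (*peju*, *gino*, *potpo*); -a when the last vowel of the stem is an unrounded vowel (*jefi*, *sose*, *afkesa*).
*zivju*: last vowel = /u/, a rounded vowel → -tu → *zivjutu*.
*memi* — last vowel /i/ (an unrounded vowel) → -a → *memia*.

zivjutu, memia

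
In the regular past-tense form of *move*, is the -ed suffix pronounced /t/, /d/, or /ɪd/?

The stem *move* ends in a voiced sound other than /d/.
The -ed suffix is realized as /ɪd/ after /t, d/; as /t/ after other voiceless consonants; and as /d/ after other voiced sounds.
So -ed on *move* is pronounced /d/.

/d/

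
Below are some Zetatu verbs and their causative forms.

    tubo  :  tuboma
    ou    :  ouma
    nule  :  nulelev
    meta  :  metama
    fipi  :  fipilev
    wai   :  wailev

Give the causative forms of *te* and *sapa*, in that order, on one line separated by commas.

telev, sapama

The pattern is front/back vowel harmony: -lev when the last vowel of the stem is a front vowel (*nule*, *fipi*, *wai*); -ma when the last vowel of the stem is a back vowel (*tubo*, *ou*, *meta*).
The last vowel of *te* is /e/, which is a front vowel, so the suffix is -lev, giving *telev*.
Since the last vowel of *sapa* is /a/ (a back vowel), it takes -ma, giving *sapama*.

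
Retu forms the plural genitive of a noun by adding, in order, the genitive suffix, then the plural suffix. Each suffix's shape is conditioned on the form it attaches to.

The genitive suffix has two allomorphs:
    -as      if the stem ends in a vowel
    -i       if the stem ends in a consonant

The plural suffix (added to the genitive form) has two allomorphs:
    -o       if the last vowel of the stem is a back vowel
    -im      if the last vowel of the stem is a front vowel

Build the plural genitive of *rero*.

*rero* — final sound /o/ (a vowel) → -as → *reroas*.
The genitive form *reroas* — last vowel /a/ (a back vowel) → -o → *reroaso*.

reroaso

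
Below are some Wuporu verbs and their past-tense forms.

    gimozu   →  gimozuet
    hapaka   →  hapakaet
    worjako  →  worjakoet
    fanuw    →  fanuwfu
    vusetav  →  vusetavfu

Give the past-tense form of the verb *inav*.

Looking at the final sound of each stem: -fu when the stem ends in a consonant (*fanuw*, *vusetav*); -et when the stem ends in a vowel (*gimozu*, *hapaka*, *worjako*).
*inav* — final sound /v/ (a consonant) → -fu → *inavfu*.

inavfu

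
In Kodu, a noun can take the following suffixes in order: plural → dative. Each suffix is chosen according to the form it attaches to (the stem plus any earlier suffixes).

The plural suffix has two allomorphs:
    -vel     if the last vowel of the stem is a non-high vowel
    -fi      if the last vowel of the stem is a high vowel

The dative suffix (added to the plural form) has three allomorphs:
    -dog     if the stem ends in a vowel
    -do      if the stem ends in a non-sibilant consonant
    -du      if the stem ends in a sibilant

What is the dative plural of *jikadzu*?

*jikadzu*: last vowel = /u/, a high vowel → -fi → *jikadzufi*.
The plural form *jikadzufi* — final sound /i/ (a vowel) → -dog → *jikadzufidog*.

jikadzufidog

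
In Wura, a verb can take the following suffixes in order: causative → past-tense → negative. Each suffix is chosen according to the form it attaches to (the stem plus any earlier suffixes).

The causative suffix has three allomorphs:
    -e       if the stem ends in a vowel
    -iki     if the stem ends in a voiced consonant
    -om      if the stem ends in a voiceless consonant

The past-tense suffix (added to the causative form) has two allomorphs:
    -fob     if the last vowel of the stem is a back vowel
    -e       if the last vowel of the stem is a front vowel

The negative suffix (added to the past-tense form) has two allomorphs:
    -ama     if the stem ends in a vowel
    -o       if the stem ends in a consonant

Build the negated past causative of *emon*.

emonikieama

*emon*: final sound = /n/, a voiced consonant → -iki → *emoniki*.
The causative form *emoniki* — last vowel /i/ (a front vowel) → -e → *emonikie*.
The past-tense form *emonikie*: final sound = /e/, a vowel → -ama → *emonikieama*.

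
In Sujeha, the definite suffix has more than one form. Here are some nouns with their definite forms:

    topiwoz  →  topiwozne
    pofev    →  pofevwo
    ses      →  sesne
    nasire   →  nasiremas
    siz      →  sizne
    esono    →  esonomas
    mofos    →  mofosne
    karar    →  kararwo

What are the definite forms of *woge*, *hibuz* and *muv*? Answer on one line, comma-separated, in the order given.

The pattern is sibilance of the final sound: -ne when the stem ends in a sibilant (*topiwoz*, *ses*, *siz*, *mofos*); -wo when the stem ends in a non-sibilant consonant (*pofev*, *karar*); -mas when the stem ends in a vowel (*nasire*, *esono*).
Since the final sound of *woge* is /e/ (a vowel), it takes -mas, giving *wogemas*.
*hibuz*: final sound = /z/, a sibilant → -ne → *hibuzne*.
Since the final sound of *muv* is /v/ (a non-sibilant consonant), it takes -wo, giving *muvwo*.

wogemas, hibuzne, muvwo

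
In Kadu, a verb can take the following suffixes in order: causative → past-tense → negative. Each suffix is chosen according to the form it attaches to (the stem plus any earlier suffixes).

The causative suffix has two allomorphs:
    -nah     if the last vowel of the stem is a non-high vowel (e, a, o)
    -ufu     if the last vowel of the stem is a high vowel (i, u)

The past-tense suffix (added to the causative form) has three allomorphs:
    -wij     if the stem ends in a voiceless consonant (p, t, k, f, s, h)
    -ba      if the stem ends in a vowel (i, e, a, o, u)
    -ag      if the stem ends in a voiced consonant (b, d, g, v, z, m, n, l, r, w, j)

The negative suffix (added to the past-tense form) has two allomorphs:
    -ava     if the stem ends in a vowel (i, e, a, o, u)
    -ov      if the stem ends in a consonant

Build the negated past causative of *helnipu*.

helnipuufubaava

Since the last vowel of *helnipu* is /u/ (a high vowel), it takes -ufu, giving *helnipuufu*.
The final sound of the causative form *helnipuufu* is /u/, which is a vowel, so the past-tense suffix is -ba, giving *helnipuufuba*.
The past-tense form *helnipuufuba*: final sound = /a/, a vowel → -ava → *helnipuufubaava*.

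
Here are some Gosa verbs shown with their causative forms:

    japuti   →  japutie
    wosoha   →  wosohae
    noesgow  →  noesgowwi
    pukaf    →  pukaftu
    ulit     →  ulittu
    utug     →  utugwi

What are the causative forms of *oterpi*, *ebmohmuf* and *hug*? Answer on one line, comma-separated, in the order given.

The suffix is conditioned by the final sound: -tu when the stem ends in a voiceless consonant (*pukaf*, *ulit*); -wi when the stem ends in a voiced consonant (*noesgow*, *utug*); -e when the stem ends in a vowel (*japuti*, *wosoha*).
*oterpi* — final sound /i/ (a vowel) → -e → *oterpie*.
The final sound of *ebmohmuf* is /f/, which is a voiceless consonant, so the suffix is -tu, giving *ebmohmuftu*.
The final sound of *hug* is /g/, which is a voiced consonant, so the suffix is -wi, giving *hugwi*.

oterpie, ebmohmuftu, hugwi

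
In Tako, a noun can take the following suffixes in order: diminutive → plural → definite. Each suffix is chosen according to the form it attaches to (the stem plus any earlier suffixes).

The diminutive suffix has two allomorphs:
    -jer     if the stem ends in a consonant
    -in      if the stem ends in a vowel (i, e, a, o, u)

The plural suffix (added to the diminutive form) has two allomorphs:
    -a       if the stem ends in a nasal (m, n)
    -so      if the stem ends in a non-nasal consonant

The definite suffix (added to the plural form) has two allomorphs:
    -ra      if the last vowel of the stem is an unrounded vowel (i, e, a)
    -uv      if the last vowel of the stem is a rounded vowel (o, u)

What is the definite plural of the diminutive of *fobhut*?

Since the final sound of *fobhut* is /t/ (a consonant), it takes -jer, giving *fobhutjer*.
The diminutive form *fobhutjer* — final consonant /r/ (non-nasal) → -so → *fobhutjerso*.
The last vowel of the plural form *fobhutjerso* is /o/, which is a rounded vowel, so the definite suffix is -uv, giving *fobhutjersouv*.

fobhutjersouv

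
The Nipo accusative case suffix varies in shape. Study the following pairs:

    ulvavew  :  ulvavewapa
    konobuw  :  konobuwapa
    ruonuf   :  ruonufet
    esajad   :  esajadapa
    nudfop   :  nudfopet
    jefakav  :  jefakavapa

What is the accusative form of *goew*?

The suffix is conditioned by the final consonant: -et when the stem ends in a voiceless consonant (*ruonuf*, *nudfop*); -apa when the stem ends in a voiced consonant (*ulvavew*, *konobuw*, *esajad*, *jefakav*).
*goew* — final consonant /w/ (voiced) → -apa → *goewapa*.

goewapa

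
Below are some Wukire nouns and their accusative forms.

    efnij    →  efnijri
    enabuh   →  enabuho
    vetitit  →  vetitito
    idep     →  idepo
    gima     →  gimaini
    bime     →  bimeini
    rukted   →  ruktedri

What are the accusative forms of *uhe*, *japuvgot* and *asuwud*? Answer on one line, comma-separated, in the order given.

The pattern is voicing of the final sound: -o when the stem ends in a voiceless consonant (*enabuh*, *vetitit*, *idep*); -ri when the stem ends in a voiced consonant (*efnij*, *rukted*); -ini when the stem ends in a vowel (*gima*, *bime*).
The final sound of *uhe* is /e/, which is a vowel, so the suffix is -ini, giving *uheini*.
Since the final sound of *japuvgot* is /t/ (a voiceless consonant), it takes -o, giving *japuvgoto*.
*asuwud* — final sound /d/ (a voiced consonant) → -ri → *asuwudri*.

uheini, japuvgoto, asuwudri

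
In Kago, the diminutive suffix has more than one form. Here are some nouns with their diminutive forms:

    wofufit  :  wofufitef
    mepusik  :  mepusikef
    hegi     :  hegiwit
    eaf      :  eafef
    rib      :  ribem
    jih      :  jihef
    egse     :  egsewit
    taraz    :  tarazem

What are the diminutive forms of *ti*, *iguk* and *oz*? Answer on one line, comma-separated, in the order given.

tiwit, igukef, ozem

The alternation tracks the final sound of the stem — -ef when the stem ends in a voiceless consonant (*wofufit*, *mepusik*, *eaf*, *jih*); -em when the stem ends in a voiced consonant (*rib*, *taraz*); -wit when the stem ends in a vowel (*hegi*, *egse*).
The final sound of *ti* is /i/, which is a vowel, so the suffix is -wit, giving *tiwit*.
The final sound of *iguk* is /k/, which is a voiceless consonant, so the suffix is -ef, giving *igukef*.
Since the final sound of *oz* is /z/ (a voiced consonant), it takes -em, giving *ozem*.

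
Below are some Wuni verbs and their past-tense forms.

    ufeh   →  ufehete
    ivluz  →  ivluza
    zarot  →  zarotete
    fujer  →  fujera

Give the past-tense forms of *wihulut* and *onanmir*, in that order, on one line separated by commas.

The suffix is conditioned by the final consonant: -ete when the stem ends in a voiceless consonant (*ufeh*, *zarot*); -a when the stem ends in a voiced consonant (*ivluz*, *fujer*).
Since the final consonant of *wihulut* is /t/ (voiceless), it takes -ete, giving *wihulutete*.
*onanmir*: final consonant = /r/, voiced → -a → *onanmira*.

wihulutete, onanmira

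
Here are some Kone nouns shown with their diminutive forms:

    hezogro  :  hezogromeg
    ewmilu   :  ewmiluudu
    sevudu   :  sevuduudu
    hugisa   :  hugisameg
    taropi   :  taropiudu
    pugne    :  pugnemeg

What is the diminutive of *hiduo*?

hiduomeg

The pattern is height harmony: -udu when the last vowel of the stem is a high vowel (*ewmilu*, *sevudu*, *taropi*); -meg when the last vowel of the stem is a non-high vowel (*hezogro*, *hugisa*, *pugne*).
The last vowel of *hiduo* is /o/, which is a non-high vowel, so the suffix is -meg, giving *hiduomeg*.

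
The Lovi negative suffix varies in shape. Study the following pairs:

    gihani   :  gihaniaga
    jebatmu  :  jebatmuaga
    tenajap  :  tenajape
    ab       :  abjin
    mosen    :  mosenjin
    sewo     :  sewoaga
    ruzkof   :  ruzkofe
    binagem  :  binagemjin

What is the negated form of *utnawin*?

utnawinjin

The suffix is conditioned by the final sound: -e when the stem ends in a voiceless consonant (*tenajap*, *ruzkof*); -jin when the stem ends in a voiced consonant (*ab*, *mosen*, *binagem*); -aga when the stem ends in a vowel (*gihani*, *jebatmu*, *sewo*).
Since the final sound of *utnawin* is /n/ (a voiced consonant), it takes -jin, giving *utnawinjin*.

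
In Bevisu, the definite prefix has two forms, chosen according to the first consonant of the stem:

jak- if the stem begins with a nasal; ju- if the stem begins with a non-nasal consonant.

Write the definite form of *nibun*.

jaknibun

*nibun* — first consonant /n/ (a nasal) → jak- → *jaknibun*.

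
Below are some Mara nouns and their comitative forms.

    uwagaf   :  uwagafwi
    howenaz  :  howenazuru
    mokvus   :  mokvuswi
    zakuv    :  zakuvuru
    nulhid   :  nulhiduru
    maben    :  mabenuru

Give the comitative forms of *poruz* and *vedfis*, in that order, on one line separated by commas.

Looking at the final consonant of each stem: -wi when the stem ends in a voiceless consonant (*uwagaf*, *mokvus*); -uru when the stem ends in a voiced consonant (*howenaz*, *zakuv*, *nulhid*, *maben*).
*poruz* — final consonant /z/ (voiced) → -uru → *poruzuru*.
The final consonant of *vedfis* is /s/, which is voiceless, so the suffix is -wi, giving *vedfiswi*.

poruzuru, vedfiswi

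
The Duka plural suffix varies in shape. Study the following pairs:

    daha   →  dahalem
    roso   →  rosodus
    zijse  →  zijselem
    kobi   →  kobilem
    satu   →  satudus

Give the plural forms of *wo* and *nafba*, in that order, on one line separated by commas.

wodus, nafbalem

Looking at the last vowel of each stem: -dus when the last vowel of the stem is a rounded vowel (*roso*, *satu*); -lem when the last vowel of the stem is an unrounded vowel (*daha*, *zijse*, *kobi*).
The last vowel of *wo* is /o/, which is a rounded vowel, so the suffix is -dus, giving *wodus*.
*nafba*: last vowel = /a/, an unrounded vowel → -lem → *nafbalem*.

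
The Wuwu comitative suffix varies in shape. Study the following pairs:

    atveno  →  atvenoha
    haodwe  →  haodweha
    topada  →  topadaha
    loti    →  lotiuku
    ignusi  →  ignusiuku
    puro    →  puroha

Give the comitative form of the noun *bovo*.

The alternation tracks the last vowel of the stem — -uku when the last vowel of the stem is a high vowel (*loti*, *ignusi*); -ha when the last vowel of the stem is a non-high vowel (*atveno*, *haodwe*, *topada*, *puro*).
*bovo* — last vowel /o/ (a non-high vowel) → -ha → *bovoha*.

bovoha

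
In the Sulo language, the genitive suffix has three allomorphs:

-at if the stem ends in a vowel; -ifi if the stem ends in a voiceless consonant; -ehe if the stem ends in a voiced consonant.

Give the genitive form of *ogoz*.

ogozehe

The final sound of *ogoz* is /z/, which is a voiced consonant, so the suffix is -ehe, giving *ogozehe*.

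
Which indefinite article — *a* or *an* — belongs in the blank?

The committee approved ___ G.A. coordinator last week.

The indefinite article is chosen by the initial *sound* of the following word, not its spelling.
The initialism *G.A.* is read letter by letter; the first letter, G, is pronounced /dʒiː/, which begins with a consonant sound.
So the article is *a*: The committee approved a G.A. coordinator last week.

a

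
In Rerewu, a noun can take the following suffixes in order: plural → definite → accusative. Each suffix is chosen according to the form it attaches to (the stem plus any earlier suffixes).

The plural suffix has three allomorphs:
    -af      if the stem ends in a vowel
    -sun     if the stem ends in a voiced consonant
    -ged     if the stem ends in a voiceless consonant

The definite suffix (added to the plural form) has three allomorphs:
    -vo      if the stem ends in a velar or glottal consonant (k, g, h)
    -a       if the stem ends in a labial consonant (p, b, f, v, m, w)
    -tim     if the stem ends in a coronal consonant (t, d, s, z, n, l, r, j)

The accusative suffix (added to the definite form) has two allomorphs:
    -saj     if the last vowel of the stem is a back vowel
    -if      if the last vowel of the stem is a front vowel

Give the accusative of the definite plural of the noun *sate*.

The final sound of *sate* is /e/, which is a vowel, so the plural suffix is -af, giving *sateaf*.
The plural form *sateaf* — final consonant /f/ (labial) → -a → *sateafa*.
The definite form *sateafa* — last vowel /a/ (a back vowel) → -saj → *sateafasaj*.

sateafasaj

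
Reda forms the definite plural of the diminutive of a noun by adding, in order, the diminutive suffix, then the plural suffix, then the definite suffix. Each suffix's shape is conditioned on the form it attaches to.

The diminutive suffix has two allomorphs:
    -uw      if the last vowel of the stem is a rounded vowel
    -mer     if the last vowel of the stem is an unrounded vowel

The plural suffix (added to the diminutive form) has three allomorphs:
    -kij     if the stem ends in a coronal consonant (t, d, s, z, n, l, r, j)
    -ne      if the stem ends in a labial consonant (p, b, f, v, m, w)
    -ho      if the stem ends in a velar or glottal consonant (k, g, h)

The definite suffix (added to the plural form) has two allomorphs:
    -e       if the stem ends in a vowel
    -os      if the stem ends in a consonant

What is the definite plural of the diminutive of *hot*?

*hot*: last vowel = /o/, a rounded vowel → -uw → *hotuw*.
The diminutive form *hotuw* — final consonant /w/ (labial) → -ne → *hotuwne*.
The plural form *hotuwne* — final sound /e/ (a vowel) → -e → *hotuwnee*.

hotuwnee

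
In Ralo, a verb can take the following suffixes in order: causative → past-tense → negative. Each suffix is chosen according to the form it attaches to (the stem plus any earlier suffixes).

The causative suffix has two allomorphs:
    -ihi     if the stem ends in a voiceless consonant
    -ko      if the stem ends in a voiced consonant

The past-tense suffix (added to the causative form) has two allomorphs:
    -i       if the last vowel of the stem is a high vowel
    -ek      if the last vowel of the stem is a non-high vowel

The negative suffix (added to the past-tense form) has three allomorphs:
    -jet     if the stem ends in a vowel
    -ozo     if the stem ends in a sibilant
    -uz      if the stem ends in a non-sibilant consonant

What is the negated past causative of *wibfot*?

wibfotihiijet

The final consonant of *wibfot* is /t/, which is voiceless, so the causative suffix is -ihi, giving *wibfotihi*.
Since the last vowel of the causative form *wibfotihi* is /i/ (a high vowel), it takes -i, giving *wibfotihii*.
Since the final sound of the past-tense form *wibfotihii* is /i/ (a vowel), it takes -jet, giving *wibfotihiijet*.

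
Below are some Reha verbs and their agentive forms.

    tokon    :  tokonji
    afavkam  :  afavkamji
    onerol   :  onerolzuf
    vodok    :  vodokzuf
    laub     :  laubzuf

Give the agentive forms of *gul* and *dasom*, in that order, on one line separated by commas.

gulzuf, dasomji

The pattern is nasality of the final consonant: -ji when the stem ends in a nasal (*tokon*, *afavkam*); -zuf when the stem ends in a non-nasal consonant (*onerol*, *vodok*, *laub*).
The final consonant of *gul* is /l/, which is non-nasal, so the suffix is -zuf, giving *gulzuf*.
*dasom* — final consonant /m/ (a nasal) → -ji → *dasomji*.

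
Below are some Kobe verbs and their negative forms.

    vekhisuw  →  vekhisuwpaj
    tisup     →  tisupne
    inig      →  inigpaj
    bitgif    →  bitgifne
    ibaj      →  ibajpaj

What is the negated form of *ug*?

The alternation tracks the final consonant of the stem — -ne when the stem ends in a voiceless consonant (*tisup*, *bitgif*); -paj when the stem ends in a voiced consonant (*vekhisuw*, *inig*, *ibaj*).
*ug*: final consonant = /g/, voiced → -paj → *ugpaj*.

ugpaj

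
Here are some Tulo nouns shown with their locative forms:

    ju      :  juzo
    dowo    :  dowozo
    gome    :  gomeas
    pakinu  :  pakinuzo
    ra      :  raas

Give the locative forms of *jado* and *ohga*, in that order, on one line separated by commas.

Looking at the last vowel of each stem: -zo when the last vowel of the stem is a rounded vowel (*ju*, *dowo*, *pakinu*); -as when the last vowel of the stem is an unrounded vowel (*gome*, *ra*).
Since the last vowel of *jado* is /o/ (a rounded vowel), it takes -zo, giving *jadozo*.
*ohga* — last vowel /a/ (an unrounded vowel) → -as → *ohgaas*.

jadozo, ohgaas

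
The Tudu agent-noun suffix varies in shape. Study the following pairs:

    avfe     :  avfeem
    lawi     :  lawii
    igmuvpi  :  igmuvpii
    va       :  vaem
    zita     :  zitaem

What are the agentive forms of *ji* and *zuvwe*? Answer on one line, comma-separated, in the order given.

The suffix is conditioned by the last vowel: -i when the last vowel of the stem is a high vowel (*lawi*, *igmuvpi*); -em when the last vowel of the stem is a non-high vowel (*avfe*, *va*, *zita*).
Since the last vowel of *ji* is /i/ (a high vowel), it takes -i, giving *jii*.
*zuvwe* — last vowel /e/ (a non-high vowel) → -em → *zuvweem*.

jii, zuvweem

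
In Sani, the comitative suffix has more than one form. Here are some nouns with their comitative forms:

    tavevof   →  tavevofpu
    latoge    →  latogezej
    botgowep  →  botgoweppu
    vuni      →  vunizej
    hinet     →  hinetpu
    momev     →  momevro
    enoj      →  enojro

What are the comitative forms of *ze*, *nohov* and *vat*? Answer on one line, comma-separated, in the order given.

zezej, nohovro, vatpu

The alternation tracks the final sound of the stem — -pu when the stem ends in a voiceless consonant (*tavevof*, *botgowep*, *hinet*); -ro when the stem ends in a voiced consonant (*momev*, *enoj*); -zej when the stem ends in a vowel (*latoge*, *vuni*).
*ze* — final sound /e/ (a vowel) → -zej → *zezej*.
The final sound of *nohov* is /v/, which is a voiced consonant, so the suffix is -ro, giving *nohovro*.
The final sound of *vat* is /t/, which is a voiceless consonant, so the suffix is -pu, giving *vatpu*.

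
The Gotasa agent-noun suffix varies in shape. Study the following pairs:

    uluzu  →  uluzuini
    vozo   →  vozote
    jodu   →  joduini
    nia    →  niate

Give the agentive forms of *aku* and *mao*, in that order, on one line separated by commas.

akuini, maote

The pattern is height harmony: -ini when the last vowel of the stem is a high vowel (*uluzu*, *jodu*); -te when the last vowel of the stem is a non-high vowel (*vozo*, *nia*).
*aku*: last vowel = /u/, a high vowel → -ini → *akuini*.
The last vowel of *mao* is /o/, which is a non-high vowel, so the suffix is -te, giving *maote*.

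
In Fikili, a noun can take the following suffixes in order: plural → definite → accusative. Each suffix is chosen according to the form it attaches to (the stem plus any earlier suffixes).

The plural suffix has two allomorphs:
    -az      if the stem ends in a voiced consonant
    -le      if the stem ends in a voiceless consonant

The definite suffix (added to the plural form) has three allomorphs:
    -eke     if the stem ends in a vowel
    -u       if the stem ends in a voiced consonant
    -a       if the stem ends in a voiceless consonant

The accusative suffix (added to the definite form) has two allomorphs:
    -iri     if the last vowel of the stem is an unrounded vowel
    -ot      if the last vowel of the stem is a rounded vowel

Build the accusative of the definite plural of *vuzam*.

vuzamazuot

*vuzam* — final consonant /m/ (voiced) → -az → *vuzamaz*.
The plural form *vuzamaz* — final sound /z/ (a voiced consonant) → -u → *vuzamazu*.
The last vowel of the definite form *vuzamazu* is /u/, which is a rounded vowel, so the accusative suffix is -ot, giving *vuzamazuot*.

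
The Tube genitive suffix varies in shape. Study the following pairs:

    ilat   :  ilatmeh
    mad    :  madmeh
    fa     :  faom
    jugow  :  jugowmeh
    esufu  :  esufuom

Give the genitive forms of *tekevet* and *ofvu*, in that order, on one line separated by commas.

tekevetmeh, ofvuom

Looking at the final sound of each stem: -meh when the stem ends in a consonant (*ilat*, *mad*, *jugow*); -om when the stem ends in a vowel (*fa*, *esufu*).
*tekevet* — final sound /t/ (a consonant) → -meh → *tekevetmeh*.
*ofvu*: final sound = /u/, a vowel → -om → *ofvuom*.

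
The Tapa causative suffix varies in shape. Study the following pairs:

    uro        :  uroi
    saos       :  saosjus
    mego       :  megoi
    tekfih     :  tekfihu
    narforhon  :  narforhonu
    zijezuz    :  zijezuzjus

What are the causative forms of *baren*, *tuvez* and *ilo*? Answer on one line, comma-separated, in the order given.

The suffix is conditioned by the final sound: -jus when the stem ends in a sibilant (*saos*, *zijezuz*); -u when the stem ends in a non-sibilant consonant (*tekfih*, *narforhon*); -i when the stem ends in a vowel (*uro*, *mego*).
*baren* — final sound /n/ (a non-sibilant consonant) → -u → *barenu*.
*tuvez*: final sound = /z/, a sibilant → -jus → *tuvezjus*.
Since the final sound of *ilo* is /o/ (a vowel), it takes -i, giving *iloi*.

barenu, tuvezjus, iloi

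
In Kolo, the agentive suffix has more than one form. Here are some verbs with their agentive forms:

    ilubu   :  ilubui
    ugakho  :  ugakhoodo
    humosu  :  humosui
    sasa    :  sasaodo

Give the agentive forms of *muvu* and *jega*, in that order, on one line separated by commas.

muvui, jegaodo

The pattern is height harmony: -i when the last vowel of the stem is a high vowel (*ilubu*, *humosu*); -odo when the last vowel of the stem is a non-high vowel (*ugakho*, *sasa*).
Since the last vowel of *muvu* is /u/ (a high vowel), it takes -i, giving *muvui*.
Since the last vowel of *jega* is /a/ (a non-high vowel), it takes -odo, giving *jegaodo*.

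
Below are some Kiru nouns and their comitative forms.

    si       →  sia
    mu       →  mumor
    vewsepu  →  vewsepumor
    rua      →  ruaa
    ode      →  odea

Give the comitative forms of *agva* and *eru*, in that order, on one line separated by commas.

The pattern is rounding harmony: -mor when the last vowel of the stem is a rounded vowel (*mu*, *vewsepu*); -a when the last vowel of the stem is an unrounded vowel (*si*, *rua*, *ode*).
Since the last vowel of *agva* is /a/ (an unrounded vowel), it takes -a, giving *agvaa*.
*eru* — last vowel /u/ (a rounded vowel) → -mor → *erumor*.

agvaa, erumor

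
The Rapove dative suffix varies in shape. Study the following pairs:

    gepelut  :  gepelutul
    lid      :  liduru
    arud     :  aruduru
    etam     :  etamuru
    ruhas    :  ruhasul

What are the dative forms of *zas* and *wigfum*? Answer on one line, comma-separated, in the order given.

Looking at the final consonant of each stem: -ul when the stem ends in a voiceless consonant (*gepelut*, *ruhas*); -uru when the stem ends in a voiced consonant (*lid*, *arud*, *etam*).
Since the final consonant of *zas* is /s/ (voiceless), it takes -ul, giving *zasul*.
Since the final consonant of *wigfum* is /m/ (voiced), it takes -uru, giving *wigfumuru*.

zasul, wigfumuru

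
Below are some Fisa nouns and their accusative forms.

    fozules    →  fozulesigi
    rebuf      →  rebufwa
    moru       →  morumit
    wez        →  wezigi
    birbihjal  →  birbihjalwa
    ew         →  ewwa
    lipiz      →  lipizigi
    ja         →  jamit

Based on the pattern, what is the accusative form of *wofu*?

The suffix is conditioned by the final sound: -igi when the stem ends in a sibilant (*fozules*, *wez*, *lipiz*); -wa when the stem ends in a non-sibilant consonant (*rebuf*, *birbihjal*, *ew*); -mit when the stem ends in a vowel (*moru*, *ja*).
*wofu*: final sound = /u/, a vowel → -mit → *wofumit*.

wofumit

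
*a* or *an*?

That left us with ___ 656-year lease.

The indefinite article is chosen by the initial *sound* of the following word, not its spelling.
The number *656* is spoken "six hundred …", beginning with /sɪks/ — a consonant sound.
So the article is *a*: That left us with a 656-year lease.

a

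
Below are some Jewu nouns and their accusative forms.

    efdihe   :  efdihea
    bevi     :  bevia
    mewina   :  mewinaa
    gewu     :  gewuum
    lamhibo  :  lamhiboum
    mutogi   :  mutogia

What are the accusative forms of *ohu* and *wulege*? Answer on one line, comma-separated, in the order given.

ohuum, wulegea

The suffix is conditioned by the last vowel: -um when the last vowel of the stem is a rounded vowel (*gewu*, *lamhibo*); -a when the last vowel of the stem is an unrounded vowel (*efdihe*, *bevi*, *mewina*, *mutogi*).
*ohu*: last vowel = /u/, a rounded vowel → -um → *ohuum*.
Since the last vowel of *wulege* is /e/ (an unrounded vowel), it takes -a, giving *wulegea*.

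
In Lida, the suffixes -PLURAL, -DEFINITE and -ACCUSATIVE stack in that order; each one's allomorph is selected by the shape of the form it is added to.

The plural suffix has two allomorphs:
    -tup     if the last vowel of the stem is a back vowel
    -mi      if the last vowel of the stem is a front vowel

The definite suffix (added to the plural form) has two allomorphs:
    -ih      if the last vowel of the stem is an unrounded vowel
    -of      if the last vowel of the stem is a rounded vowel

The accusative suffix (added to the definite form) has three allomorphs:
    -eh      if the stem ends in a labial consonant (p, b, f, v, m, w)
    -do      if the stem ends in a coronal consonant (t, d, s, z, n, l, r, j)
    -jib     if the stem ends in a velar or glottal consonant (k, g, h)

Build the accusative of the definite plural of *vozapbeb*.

The last vowel of *vozapbeb* is /e/, which is a front vowel, so the plural suffix is -mi, giving *vozapbebmi*.
The last vowel of the plural form *vozapbebmi* is /i/, which is an unrounded vowel, so the definite suffix is -ih, giving *vozapbebmiih*.
The definite form *vozapbebmiih* — final consonant /h/ (velar/glottal) → -jib → *vozapbebmiihjib*.

vozapbebmiihjib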